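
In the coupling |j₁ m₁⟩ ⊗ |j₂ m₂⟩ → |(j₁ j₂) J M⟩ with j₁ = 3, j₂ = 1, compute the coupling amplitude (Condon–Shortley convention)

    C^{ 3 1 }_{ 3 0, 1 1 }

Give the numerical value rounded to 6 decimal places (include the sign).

-0.707107  (= −√(1/2))

j₁+j₂−J=1  J+j₁−j₂=5  J−j₁+j₂=1  j₁+j₂+J+1=8
(j₁±m₁, j₂±m₂, J±M) = (3,3,2,0,4,2)
P² = 72
sum k=1..1:
  [1] −1/12 = -1/12
S = -1/12
C² = P²·S² = 1/2 ; C = -0.707107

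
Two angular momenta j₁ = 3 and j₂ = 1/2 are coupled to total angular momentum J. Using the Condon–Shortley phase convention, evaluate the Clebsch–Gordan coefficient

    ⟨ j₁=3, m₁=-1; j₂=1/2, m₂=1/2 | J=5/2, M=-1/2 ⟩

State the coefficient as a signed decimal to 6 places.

√[6·1!5!0!/7! · 2!4!1!0!2!3!] = √(576/7)
  +(−1)^1/∏(1,0,3,0,2,0)! = -1/12  (running -1/12)
⟨..|..⟩ = √(576/7)·(-1/12) = -0.755929

-0.755929  (= −√(4/7))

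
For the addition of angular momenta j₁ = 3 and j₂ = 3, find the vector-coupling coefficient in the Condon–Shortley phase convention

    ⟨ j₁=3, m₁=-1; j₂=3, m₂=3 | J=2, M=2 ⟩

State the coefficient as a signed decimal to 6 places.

+0.345033  (= +√(5/42))

j₁+j₂−J=4  J+j₁−j₂=2  J−j₁+j₂=2  j₁+j₂+J+1=9
(j₁±m₁, j₂±m₂, J±M) = (2,4,6,0,4,0)
P² = 7680/7
sum k=4..4:
  [4] +1/96 = 1/96
S = 1/96
C² = P²·S² = 5/42 ; C = +0.345033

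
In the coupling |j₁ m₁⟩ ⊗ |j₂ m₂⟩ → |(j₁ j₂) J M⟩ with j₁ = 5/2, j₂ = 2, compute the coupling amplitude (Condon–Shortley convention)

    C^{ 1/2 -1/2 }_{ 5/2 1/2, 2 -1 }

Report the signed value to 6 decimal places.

triangle: 4!×1!×0!/6! = 24/720
(j±m)!: 3!×2!×1!×3!×0!×1! = 72
prefactor² = (2J+1)×Δ×N² = 24/5
  k=1: −1/(1!×3!×1!×0!×0!×0!) = -1/6
Σ = -1/6  ⇒  CG² = 24/5×(-1/6)² = 2/15
CG = −√(2/15) = -0.365148

−√(2/15) ≈ -0.365148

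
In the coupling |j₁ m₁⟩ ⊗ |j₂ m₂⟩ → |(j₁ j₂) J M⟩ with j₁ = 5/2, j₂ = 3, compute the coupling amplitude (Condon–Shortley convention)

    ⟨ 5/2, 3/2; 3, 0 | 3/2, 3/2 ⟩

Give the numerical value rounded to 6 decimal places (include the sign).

-0.414039  (= −√(6/35))

√[4·4!1!2!/8! · 4!1!3!3!3!0!] = √(864/35)
  +(−1)^1/∏(1,3,0,2,1,0)! = -1/12  (running -1/12)
⟨..|..⟩ = √(864/35)·(-1/12) = -0.414039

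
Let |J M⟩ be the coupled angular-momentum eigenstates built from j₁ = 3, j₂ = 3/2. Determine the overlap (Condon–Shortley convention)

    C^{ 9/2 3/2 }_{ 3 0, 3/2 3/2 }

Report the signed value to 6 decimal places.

j₁+j₂−J=0  J+j₁−j₂=6  J−j₁+j₂=3  j₁+j₂+J+1=10
(j₁±m₁, j₂±m₂, J±M) = (3,3,3,0,6,3)
P² = 77760/7
sum k=0..0:
  [0] +1/216 = 1/216
S = 1/216
C² = P²·S² = 5/21 ; C = +0.487950

+0.487950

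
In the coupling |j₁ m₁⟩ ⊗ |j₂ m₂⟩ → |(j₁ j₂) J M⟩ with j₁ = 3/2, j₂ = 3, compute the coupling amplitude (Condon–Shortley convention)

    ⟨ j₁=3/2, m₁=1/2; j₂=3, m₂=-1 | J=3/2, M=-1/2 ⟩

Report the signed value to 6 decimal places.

−√(12/35) = -0.585540

√[4·3!0!3!/7! · 2!1!2!4!1!2!] = √(192/35)
  +(−1)^1/∏(1,2,0,1,0,2)! = -1/4  (running -1/4)
⟨..|..⟩ = √(192/35)·(-1/4) = -0.585540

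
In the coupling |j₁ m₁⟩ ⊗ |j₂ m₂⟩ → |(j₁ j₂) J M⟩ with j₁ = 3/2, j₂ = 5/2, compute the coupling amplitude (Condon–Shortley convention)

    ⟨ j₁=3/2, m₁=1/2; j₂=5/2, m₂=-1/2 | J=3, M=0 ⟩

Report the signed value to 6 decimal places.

j₁+j₂−J=1  J+j₁−j₂=2  J−j₁+j₂=4  j₁+j₂+J+1=8
(j₁±m₁, j₂±m₂, J±M) = (2,1,2,3,3,3)
P² = 36/5
sum k=0..1:
  [0] +1/4 = 1/4
  [1] −1/12 = -1/12
S = 1/6
C² = P²·S² = 1/5 ; C = +0.447214

+√(1/5) ≈ +0.447214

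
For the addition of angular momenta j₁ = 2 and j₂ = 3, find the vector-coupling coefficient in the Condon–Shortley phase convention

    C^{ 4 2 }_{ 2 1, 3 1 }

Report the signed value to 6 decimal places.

+0.188982

j₁+j₂−J=1  J+j₁−j₂=3  J−j₁+j₂=5  j₁+j₂+J+1=10
(j₁±m₁, j₂±m₂, J±M) = (3,1,4,2,6,2)
P² = 5184/7
sum k=0..1:
  [0] +1/48 = 1/48
  [1] −1/72 = -1/72
S = 1/144
C² = P²·S² = 1/28 ; C = +0.188982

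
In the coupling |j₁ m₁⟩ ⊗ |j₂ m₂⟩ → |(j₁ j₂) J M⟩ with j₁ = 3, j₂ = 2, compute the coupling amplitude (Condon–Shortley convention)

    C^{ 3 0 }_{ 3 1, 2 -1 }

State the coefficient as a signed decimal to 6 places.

√[7·2!4!2!/9! · 4!2!1!3!3!3!] = √(96/5)
  +(−1)^0/∏(0,2,2,1,2,1)! = 1/8  (running 1/8)
  +(−1)^1/∏(1,1,1,0,3,2)! = -1/12  (running 1/24)
⟨..|..⟩ = √(96/5)·(1/24) = +0.182574

+√(1/30) ≈ +0.182574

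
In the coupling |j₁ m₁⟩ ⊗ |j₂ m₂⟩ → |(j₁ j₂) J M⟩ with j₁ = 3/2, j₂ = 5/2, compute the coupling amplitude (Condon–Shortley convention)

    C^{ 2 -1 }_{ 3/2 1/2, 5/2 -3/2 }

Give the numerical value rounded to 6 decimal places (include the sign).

triangle: 2!·1!·3!/7! = 12/5040
(j±m)!: 2!·1!·1!·4!·1!·3! = 288
prefactor² = (2J+1)·Δ·N² = 24/7
  k=0: +1/(0!·2!·1!·1!·0!·2!) = 1/4
  k=1: −1/(1!·1!·0!·0!·1!·3!) = -1/6
Σ = 1/12  ⇒  CG² = 24/7·1/12² = 1/42
CG = +√(1/42) = +0.154303

+√(1/42) = +0.154303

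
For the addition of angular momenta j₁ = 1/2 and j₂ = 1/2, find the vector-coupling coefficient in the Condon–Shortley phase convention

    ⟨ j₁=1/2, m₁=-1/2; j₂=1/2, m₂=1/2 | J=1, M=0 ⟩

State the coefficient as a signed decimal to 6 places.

j₁+j₂−J=0  J+j₁−j₂=1  J−j₁+j₂=1  j₁+j₂+J+1=3
(j₁±m₁, j₂±m₂, J±M) = (0,1,1,0,1,1)
P² = 1/2
sum k=0..0:
  [0] +1/1 = 1
S = 1
C² = P²·S² = 1/2 ; C = +0.707107

+0.707107  (= +√(1/2))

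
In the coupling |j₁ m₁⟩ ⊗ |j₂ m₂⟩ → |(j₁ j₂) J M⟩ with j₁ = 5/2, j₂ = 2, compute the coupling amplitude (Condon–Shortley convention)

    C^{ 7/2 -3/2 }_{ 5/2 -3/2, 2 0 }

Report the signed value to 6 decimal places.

−√(2/7) = -0.534522

√[8·1!4!3!/9! · 1!4!2!2!2!5!] = √(512/7)
  +(−1)^0/∏(0,1,4,2,0,1)! = 1/48  (running 1/48)
  +(−1)^1/∏(1,0,3,1,1,2)! = -1/12  (running -1/16)
⟨..|..⟩ = √(512/7)·(-1/16) = -0.534522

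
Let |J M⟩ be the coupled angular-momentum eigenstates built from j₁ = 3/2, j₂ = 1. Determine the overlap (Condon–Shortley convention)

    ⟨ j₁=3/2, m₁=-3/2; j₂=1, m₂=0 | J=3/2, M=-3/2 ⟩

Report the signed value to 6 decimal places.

triangle: 1!·2!·1!/5! = 2/120
(j±m)!: 0!·3!·1!·1!·0!·3! = 36
prefactor² = (2J+1)·Δ·N² = 12/5
  k=1: −1/(1!·0!·2!·0!·0!·1!) = -1/2
Σ = -1/2  ⇒  CG² = 12/5·(-1/2)² = 3/5
CG = −√(3/5) = -0.774597

−√(3/5) = -0.774597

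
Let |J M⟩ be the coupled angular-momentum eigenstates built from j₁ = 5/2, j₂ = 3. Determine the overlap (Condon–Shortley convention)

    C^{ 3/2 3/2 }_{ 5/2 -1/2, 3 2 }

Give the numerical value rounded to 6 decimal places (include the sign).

-0.534522

√[4·4!1!2!/8! · 2!3!5!1!3!0!] = √(288/7)
  +(−1)^3/∏(3,1,0,2,1,0)! = -1/12  (running -1/12)
⟨..|..⟩ = √(288/7)·(-1/12) = -0.534522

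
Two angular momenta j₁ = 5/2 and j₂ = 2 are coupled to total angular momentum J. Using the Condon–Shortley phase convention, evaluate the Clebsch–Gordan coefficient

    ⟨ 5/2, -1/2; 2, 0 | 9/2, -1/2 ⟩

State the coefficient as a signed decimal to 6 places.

+0.690066  (= +√(10/21))

triangle: 0!·5!·4!/10! = 2880/3628800
(j±m)!: 2!·3!·2!·2!·4!·5! = 138240
prefactor² = (2J+1)·Δ·N² = 7680/7
  k=0: +1/(0!·0!·3!·2!·2!·2!) = 1/48
Σ = 1/48  ⇒  CG² = 7680/7·1/48² = 10/21
CG = +√(10/21) = +0.690066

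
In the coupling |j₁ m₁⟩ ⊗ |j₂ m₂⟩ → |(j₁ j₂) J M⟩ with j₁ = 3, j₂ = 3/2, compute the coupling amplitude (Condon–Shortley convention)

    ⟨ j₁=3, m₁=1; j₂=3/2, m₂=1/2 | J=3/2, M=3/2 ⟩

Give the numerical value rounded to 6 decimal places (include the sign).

j₁+j₂−J=3  J+j₁−j₂=3  J−j₁+j₂=0  j₁+j₂+J+1=7
(j₁±m₁, j₂±m₂, J±M) = (4,2,2,1,3,0)
P² = 576/35
sum k=2..2:
  [2] +1/12 = 1/12
S = 1/12
C² = P²·S² = 4/35 ; C = +0.338062

+0.338062  (= +√(4/35))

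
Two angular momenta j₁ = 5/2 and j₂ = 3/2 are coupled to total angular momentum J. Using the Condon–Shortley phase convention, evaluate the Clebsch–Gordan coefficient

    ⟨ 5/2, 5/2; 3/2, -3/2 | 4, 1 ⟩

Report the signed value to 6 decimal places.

triangle: 0!·5!·3!/9! = 720/362880
(j±m)!: 5!·0!·0!·3!·5!·3! = 518400
prefactor² = (2J+1)·Δ·N² = 64800/7
  k=0: +1/(0!·0!·0!·0!·5!·3!) = 1/720
Σ = 1/720  ⇒  CG² = 64800/7·1/720² = 1/56
CG = +√(1/56) = +0.133631

+0.133631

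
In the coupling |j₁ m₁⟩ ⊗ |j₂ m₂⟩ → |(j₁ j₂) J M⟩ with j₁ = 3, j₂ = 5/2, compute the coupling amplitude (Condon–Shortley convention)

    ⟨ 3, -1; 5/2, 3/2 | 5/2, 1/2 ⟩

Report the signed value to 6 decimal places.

+0.169031

triangle: 3!·3!·2!/9! = 72/362880
(j±m)!: 2!·4!·4!·1!·3!·2! = 13824
prefactor² = (2J+1)·Δ·N² = 576/35
  k=2: +1/(2!·1!·2!·2!·1!·0!) = 1/8
  k=3: −1/(3!·0!·1!·1!·2!·1!) = -1/12
Σ = 1/24  ⇒  CG² = 576/35·1/24² = 1/35
CG = +√(1/35) = +0.169031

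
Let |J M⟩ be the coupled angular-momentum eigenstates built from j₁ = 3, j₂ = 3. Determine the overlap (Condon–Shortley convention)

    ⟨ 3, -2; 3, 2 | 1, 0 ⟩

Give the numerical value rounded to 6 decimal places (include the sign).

+√(1/7) ≈ +0.377964

√[3·5!1!1!/8! · 1!5!5!1!1!1!] = √(900/7)
  +(−1)^4/∏(4,1,1,1,0,0)! = 1/24  (running 1/24)
  +(−1)^5/∏(5,0,0,0,1,1)! = -1/120  (running 1/30)
⟨..|..⟩ = √(900/7)·(1/30) = +0.377964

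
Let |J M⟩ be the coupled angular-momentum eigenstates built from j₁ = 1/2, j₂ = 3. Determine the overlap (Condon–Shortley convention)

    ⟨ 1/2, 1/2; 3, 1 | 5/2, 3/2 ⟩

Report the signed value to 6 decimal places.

√[6·1!0!5!/7! · 1!0!4!2!4!1!] = √(1152/7)
  +(−1)^0/∏(0,1,0,4,0,1)! = 1/24  (running 1/24)
⟨..|..⟩ = √(1152/7)·(1/24) = +0.534522

+√(2/7) = +0.534522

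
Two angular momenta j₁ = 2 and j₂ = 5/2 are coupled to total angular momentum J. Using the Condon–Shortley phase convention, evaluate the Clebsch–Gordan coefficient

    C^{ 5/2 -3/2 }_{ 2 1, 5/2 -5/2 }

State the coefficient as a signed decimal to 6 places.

j₁+j₂−J=2  J+j₁−j₂=2  J−j₁+j₂=3  j₁+j₂+J+1=8
(j₁±m₁, j₂±m₂, J±M) = (3,1,0,5,1,4)
P² = 432/7
sum k=0..0:
  [0] +1/12 = 1/12
S = 1/12
C² = P²·S² = 3/7 ; C = +0.654654

+0.654654  (= +√(3/7))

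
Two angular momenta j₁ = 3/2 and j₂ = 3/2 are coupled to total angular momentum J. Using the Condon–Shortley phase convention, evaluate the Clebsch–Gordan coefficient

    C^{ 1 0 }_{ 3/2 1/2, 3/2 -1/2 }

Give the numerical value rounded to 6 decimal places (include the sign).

-0.223607

triangle: 2!·1!·1!/5! = 2/120
(j±m)!: 2!·1!·1!·2!·1!·1! = 4
prefactor² = (2J+1)·Δ·N² = 1/5
  k=0: +1/(0!·2!·1!·1!·0!·0!) = 1/2
  k=1: −1/(1!·1!·0!·0!·1!·1!) = -1
Σ = -1/2  ⇒  CG² = 1/5·(-1/2)² = 1/20
CG = −√(1/20) = -0.223607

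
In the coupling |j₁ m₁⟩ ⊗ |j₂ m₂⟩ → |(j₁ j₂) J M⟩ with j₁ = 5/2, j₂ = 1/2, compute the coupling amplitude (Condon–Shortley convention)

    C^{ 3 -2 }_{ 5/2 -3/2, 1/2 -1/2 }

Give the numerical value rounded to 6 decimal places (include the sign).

+√(5/6) ≈ +0.912871

√[7·0!5!1!/7! · 1!4!0!1!1!5!] = √(480)
  +(−1)^0/∏(0,0,4,0,1,1)! = 1/24  (running 1/24)
⟨..|..⟩ = √(480)·(1/24) = +0.912871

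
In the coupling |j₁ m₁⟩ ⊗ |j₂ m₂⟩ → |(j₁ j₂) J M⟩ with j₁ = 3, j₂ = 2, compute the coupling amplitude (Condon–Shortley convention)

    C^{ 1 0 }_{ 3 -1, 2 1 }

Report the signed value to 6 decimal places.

triangle: 4!×2!×0!/7! = 48/5040
(j±m)!: 2!×4!×3!×1!×1!×1! = 288
prefactor² = (2J+1)×Δ×N² = 288/35
  k=3: −1/(3!×1!×1!×0!×1!×0!) = -1/6
Σ = -1/6  ⇒  CG² = 288/35×(-1/6)² = 8/35
CG = −√(8/35) = -0.478091

−√(8/35) ≈ -0.478091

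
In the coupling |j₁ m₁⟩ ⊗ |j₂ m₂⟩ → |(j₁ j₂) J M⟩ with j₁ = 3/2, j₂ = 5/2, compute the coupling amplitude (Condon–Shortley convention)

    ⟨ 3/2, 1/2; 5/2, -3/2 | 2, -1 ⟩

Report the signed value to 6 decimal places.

+0.154303  (= +√(1/42))

j₁+j₂−J=2  J+j₁−j₂=1  J−j₁+j₂=3  j₁+j₂+J+1=7
(j₁±m₁, j₂±m₂, J±M) = (2,1,1,4,1,3)
P² = 24/7
sum k=0..1:
  [0] +1/4 = 1/4
  [1] −1/6 = -1/6
S = 1/12
C² = P²·S² = 1/42 ; C = +0.154303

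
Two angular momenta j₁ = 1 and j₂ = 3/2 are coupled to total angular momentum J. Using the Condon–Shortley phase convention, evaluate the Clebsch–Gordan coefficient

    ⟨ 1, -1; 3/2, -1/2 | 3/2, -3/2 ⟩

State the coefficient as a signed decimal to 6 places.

√[4·1!1!2!/5! · 0!2!1!2!0!3!] = √(8/5)
  +(−1)^1/∏(1,0,1,0,0,2)! = -1/2  (running -1/2)
⟨..|..⟩ = √(8/5)·(-1/2) = -0.632456

−√(2/5) = -0.632456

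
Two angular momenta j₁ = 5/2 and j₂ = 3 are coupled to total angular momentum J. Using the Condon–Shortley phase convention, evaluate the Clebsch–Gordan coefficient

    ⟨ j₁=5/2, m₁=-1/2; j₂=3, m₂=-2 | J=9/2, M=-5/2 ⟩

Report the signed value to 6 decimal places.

+√(49/198) ≈ +0.497468

√[10·1!4!5!/11! · 2!3!1!5!2!7!] = √(115200/11)
  +(−1)^0/∏(0,1,3,1,1,4)! = 1/144  (running 1/144)
  +(−1)^1/∏(1,0,2,0,2,5)! = -1/480  (running 7/1440)
⟨..|..⟩ = √(115200/11)·(7/1440) = +0.497468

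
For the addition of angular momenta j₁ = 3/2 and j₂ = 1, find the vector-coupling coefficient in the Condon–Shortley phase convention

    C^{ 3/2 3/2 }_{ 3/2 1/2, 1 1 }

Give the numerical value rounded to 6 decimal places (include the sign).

−√(2/5) ≈ -0.632456

j₁+j₂−J=1  J+j₁−j₂=2  J−j₁+j₂=1  j₁+j₂+J+1=5
(j₁±m₁, j₂±m₂, J±M) = (2,1,2,0,3,0)
P² = 8/5
sum k=1..1:
  [1] −1/2 = -1/2
S = -1/2
C² = P²·S² = 2/5 ; C = -0.632456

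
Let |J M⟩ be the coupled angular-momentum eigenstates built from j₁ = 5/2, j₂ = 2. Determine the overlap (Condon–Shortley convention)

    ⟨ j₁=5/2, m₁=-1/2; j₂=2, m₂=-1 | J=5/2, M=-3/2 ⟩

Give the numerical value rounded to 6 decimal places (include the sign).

-0.414039

√[6·2!3!2!/8! · 2!3!1!3!1!4!] = √(216/35)
  +(−1)^0/∏(0,2,3,1,0,1)! = 1/12  (running 1/12)
  +(−1)^1/∏(1,1,2,0,1,2)! = -1/4  (running -1/6)
⟨..|..⟩ = √(216/35)·(-1/6) = -0.414039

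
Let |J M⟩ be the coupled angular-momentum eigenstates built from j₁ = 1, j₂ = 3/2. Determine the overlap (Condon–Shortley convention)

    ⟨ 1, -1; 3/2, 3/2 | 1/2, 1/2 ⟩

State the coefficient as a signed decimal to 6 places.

+√(1/2) ≈ +0.707107

triangle: 2!*0!*1!/4! = 2/24
(j±m)!: 0!*2!*3!*0!*1!*0! = 12
prefactor² = (2J+1)*Δ*N² = 2
  k=2: +1/(2!*0!*0!*1!*0!*0!) = 1/2
Σ = 1/2  ⇒  CG² = 2*1/2² = 1/2
CG = +√(1/2) = +0.707107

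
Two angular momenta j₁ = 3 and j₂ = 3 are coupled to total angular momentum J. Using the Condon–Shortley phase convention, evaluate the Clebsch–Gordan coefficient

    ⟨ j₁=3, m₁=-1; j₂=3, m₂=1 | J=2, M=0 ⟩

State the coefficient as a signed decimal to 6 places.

-0.327327  (= −√(3/28))

√[5·4!2!2!/9! · 2!4!4!2!2!2!] = √(256/21)
  +(−1)^2/∏(2,2,2,2,0,0)! = 1/16  (running 1/16)
  +(−1)^3/∏(3,1,1,1,1,1)! = -1/6  (running -5/48)
  +(−1)^4/∏(4,0,0,0,2,2)! = 1/96  (running -3/32)
⟨..|..⟩ = √(256/21)·(-3/32) = -0.327327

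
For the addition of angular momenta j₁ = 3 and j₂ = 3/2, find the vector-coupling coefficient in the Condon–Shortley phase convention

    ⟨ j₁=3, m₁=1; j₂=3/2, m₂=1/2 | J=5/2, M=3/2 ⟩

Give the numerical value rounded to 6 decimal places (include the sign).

-0.591608  (= −√(7/20))

√[6·2!4!1!/8! · 4!2!2!1!4!1!] = √(576/35)
  +(−1)^1/∏(1,1,1,1,3,0)! = -1/6  (running -1/6)
  +(−1)^2/∏(2,0,0,0,4,1)! = 1/48  (running -7/48)
⟨..|..⟩ = √(576/35)·(-7/48) = -0.591608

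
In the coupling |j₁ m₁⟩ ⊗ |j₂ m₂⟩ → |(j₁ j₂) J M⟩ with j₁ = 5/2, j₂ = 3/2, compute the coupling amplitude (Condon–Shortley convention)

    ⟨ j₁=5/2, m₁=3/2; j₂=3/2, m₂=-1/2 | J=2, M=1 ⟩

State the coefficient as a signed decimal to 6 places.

+√(1/42) ≈ +0.154303

j₁+j₂−J=2  J+j₁−j₂=3  J−j₁+j₂=1  j₁+j₂+J+1=7
(j₁±m₁, j₂±m₂, J±M) = (4,1,1,2,3,1)
P² = 24/7
sum k=0..1:
  [0] +1/4 = 1/4
  [1] −1/6 = -1/6
S = 1/12
C² = P²·S² = 1/42 ; C = +0.154303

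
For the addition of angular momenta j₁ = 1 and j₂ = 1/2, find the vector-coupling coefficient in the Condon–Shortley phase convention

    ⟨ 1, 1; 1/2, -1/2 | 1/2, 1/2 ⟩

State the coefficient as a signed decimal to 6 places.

+0.816497  (= +√(2/3))

triangle: 1!×1!×0!/3! = 1/6
(j±m)!: 2!×0!×0!×1!×1!×0! = 2
prefactor² = (2J+1)×Δ×N² = 2/3
  k=0: +1/(0!×1!×0!×0!×1!×0!) = 1
Σ = 1  ⇒  CG² = 2/3×1² = 2/3
CG = +√(2/3) = +0.816497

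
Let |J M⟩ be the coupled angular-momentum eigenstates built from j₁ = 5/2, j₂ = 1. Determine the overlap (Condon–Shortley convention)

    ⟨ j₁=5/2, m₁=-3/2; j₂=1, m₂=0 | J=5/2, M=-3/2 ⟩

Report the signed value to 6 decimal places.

-0.507093

√[6·1!4!1!/7! · 1!4!1!1!1!4!] = √(576/35)
  +(−1)^0/∏(0,1,4,1,0,0)! = 1/24  (running 1/24)
  +(−1)^1/∏(1,0,3,0,1,1)! = -1/6  (running -1/8)
⟨..|..⟩ = √(576/35)·(-1/8) = -0.507093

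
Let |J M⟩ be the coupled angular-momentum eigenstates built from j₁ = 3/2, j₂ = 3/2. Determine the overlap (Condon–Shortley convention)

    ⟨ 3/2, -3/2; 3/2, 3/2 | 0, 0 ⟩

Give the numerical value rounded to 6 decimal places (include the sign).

−√(1/4) ≈ -0.500000

√[1·3!0!0!/4! · 0!3!3!0!0!0!] = √(9)
  +(−1)^3/∏(3,0,0,0,0,0)! = -1/6  (running -1/6)
⟨..|..⟩ = √(9)·(-1/6) = -0.500000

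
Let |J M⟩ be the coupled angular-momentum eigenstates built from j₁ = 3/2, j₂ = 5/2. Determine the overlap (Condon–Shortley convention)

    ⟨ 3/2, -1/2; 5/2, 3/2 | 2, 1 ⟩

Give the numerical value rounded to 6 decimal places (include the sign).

+0.154303  (= +√(1/42))

j₁+j₂−J=2  J+j₁−j₂=1  J−j₁+j₂=3  j₁+j₂+J+1=7
(j₁±m₁, j₂±m₂, J±M) = (1,2,4,1,3,1)
P² = 24/7
sum k=1..2:
  [1] −1/6 = -1/6
  [2] +1/4 = 1/4
S = 1/12
C² = P²·S² = 1/42 ; C = +0.154303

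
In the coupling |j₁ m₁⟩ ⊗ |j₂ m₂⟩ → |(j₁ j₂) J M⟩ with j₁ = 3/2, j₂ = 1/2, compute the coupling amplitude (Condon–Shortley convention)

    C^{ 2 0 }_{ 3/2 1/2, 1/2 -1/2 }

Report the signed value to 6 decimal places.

+√(1/2) ≈ +0.707107

triangle: 0!*3!*1!/5! = 6/120
(j±m)!: 2!*1!*0!*1!*2!*2! = 8
prefactor² = (2J+1)*Δ*N² = 2
  k=0: +1/(0!*0!*1!*0!*2!*1!) = 1/2
Σ = 1/2  ⇒  CG² = 2*1/2² = 1/2
CG = +√(1/2) = +0.707107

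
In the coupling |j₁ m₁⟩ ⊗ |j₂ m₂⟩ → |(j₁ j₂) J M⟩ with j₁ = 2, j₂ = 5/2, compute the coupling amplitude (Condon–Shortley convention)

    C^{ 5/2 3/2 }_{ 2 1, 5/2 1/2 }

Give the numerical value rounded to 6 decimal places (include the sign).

√[6·2!2!3!/8! · 3!1!3!2!4!1!] = √(216/35)
  +(−1)^0/∏(0,2,1,3,1,0)! = 1/12  (running 1/12)
  +(−1)^1/∏(1,1,0,2,2,1)! = -1/4  (running -1/6)
⟨..|..⟩ = √(216/35)·(-1/6) = -0.414039

−√(6/35) = -0.414039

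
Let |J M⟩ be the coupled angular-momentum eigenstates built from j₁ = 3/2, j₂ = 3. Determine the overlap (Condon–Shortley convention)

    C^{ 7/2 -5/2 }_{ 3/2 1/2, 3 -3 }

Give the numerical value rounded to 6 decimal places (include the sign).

+0.617213  (= +√(8/21))

triangle: 1!*2!*5!/9! = 240/362880
(j±m)!: 2!*1!*0!*6!*1!*6! = 1036800
prefactor² = (2J+1)*Δ*N² = 38400/7
  k=0: +1/(0!*1!*1!*0!*1!*5!) = 1/120
Σ = 1/120  ⇒  CG² = 38400/7*1/120² = 8/21
CG = +√(8/21) = +0.617213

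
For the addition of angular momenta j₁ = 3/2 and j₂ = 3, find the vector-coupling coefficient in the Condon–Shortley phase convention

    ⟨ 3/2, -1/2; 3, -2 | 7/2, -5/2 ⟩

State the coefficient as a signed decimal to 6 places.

+√(1/7) = +0.377964

triangle: 1!×2!×5!/9! = 240/362880
(j±m)!: 1!×2!×1!×5!×1!×6! = 172800
prefactor² = (2J+1)×Δ×N² = 6400/7
  k=0: +1/(0!×1!×2!×1!×0!×4!) = 1/48
  k=1: −1/(1!×0!×1!×0!×1!×5!) = -1/120
Σ = 1/80  ⇒  CG² = 6400/7×1/80² = 1/7
CG = +√(1/7) = +0.377964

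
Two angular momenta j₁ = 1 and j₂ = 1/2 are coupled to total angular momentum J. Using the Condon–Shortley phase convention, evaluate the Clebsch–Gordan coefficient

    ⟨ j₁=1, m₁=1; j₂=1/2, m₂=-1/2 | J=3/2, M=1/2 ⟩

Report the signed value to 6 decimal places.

j₁+j₂−J=0  J+j₁−j₂=2  J−j₁+j₂=1  j₁+j₂+J+1=4
(j₁±m₁, j₂±m₂, J±M) = (2,0,0,1,2,1)
P² = 4/3
sum k=0..0:
  [0] +1/2 = 1/2
S = 1/2
C² = P²·S² = 1/3 ; C = +0.577350

+√(1/3) ≈ +0.577350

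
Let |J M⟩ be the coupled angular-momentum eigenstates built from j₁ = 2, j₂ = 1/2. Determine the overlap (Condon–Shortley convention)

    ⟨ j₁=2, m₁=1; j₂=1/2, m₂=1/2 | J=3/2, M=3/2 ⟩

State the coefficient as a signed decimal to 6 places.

-0.447214  (= −√(1/5))

triangle: 1!*3!*0!/5! = 6/120
(j±m)!: 3!*1!*1!*0!*3!*0! = 36
prefactor² = (2J+1)*Δ*N² = 36/5
  k=1: −1/(1!*0!*0!*0!*3!*0!) = -1/6
Σ = -1/6  ⇒  CG² = 36/5*(-1/6)² = 1/5
CG = −√(1/5) = -0.447214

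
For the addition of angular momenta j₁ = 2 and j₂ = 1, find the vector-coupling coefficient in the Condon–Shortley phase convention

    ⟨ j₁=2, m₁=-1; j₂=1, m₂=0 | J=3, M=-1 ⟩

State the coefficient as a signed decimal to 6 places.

j₁+j₂−J=0  J+j₁−j₂=4  J−j₁+j₂=2  j₁+j₂+J+1=7
(j₁±m₁, j₂±m₂, J±M) = (1,3,1,1,2,4)
P² = 96/5
sum k=0..0:
  [0] +1/6 = 1/6
S = 1/6
C² = P²·S² = 8/15 ; C = +0.730297

+0.730297  (= +√(8/15))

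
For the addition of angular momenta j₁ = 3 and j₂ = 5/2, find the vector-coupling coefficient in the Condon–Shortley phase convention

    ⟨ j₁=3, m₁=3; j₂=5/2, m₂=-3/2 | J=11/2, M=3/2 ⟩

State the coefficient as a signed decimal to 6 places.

+0.123091

j₁+j₂−J=0  J+j₁−j₂=6  J−j₁+j₂=5  j₁+j₂+J+1=12
(j₁±m₁, j₂±m₂, J±M) = (6,0,1,4,7,4)
P² = 49766400/11
sum k=0..0:
  [0] +1/17280 = 1/17280
S = 1/17280
C² = P²·S² = 1/66 ; C = +0.123091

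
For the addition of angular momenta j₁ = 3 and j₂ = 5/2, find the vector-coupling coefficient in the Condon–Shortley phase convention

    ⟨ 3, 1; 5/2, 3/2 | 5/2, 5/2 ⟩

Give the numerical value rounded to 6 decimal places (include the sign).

+0.534522  (= +√(2/7))

√[6·3!3!2!/9! · 4!2!4!1!5!0!] = √(1152/7)
  +(−1)^2/∏(2,1,0,2,3,0)! = 1/24  (running 1/24)
⟨..|..⟩ = √(1152/7)·(1/24) = +0.534522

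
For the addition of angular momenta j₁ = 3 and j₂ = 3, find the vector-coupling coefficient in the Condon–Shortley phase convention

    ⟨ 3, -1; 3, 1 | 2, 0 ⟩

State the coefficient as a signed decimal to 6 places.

-0.327327

√[5·4!2!2!/9! · 2!4!4!2!2!2!] = √(256/21)
  +(−1)^2/∏(2,2,2,2,0,0)! = 1/16  (running 1/16)
  +(−1)^3/∏(3,1,1,1,1,1)! = -1/6  (running -5/48)
  +(−1)^4/∏(4,0,0,0,2,2)! = 1/96  (running -3/32)
⟨..|..⟩ = √(256/21)·(-3/32) = -0.327327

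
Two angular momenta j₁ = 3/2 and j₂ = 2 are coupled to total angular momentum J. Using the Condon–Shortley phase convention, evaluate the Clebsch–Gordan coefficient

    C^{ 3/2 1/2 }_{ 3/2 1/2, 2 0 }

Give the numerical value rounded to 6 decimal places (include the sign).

-0.447214  (= −√(1/5))

j₁+j₂−J=2  J+j₁−j₂=1  J−j₁+j₂=2  j₁+j₂+J+1=6
(j₁±m₁, j₂±m₂, J±M) = (2,1,2,2,2,1)
P² = 16/45
sum k=0..1:
  [0] +1/4 = 1/4
  [1] −1/1 = -1
S = -3/4
C² = P²·S² = 1/5 ; C = -0.447214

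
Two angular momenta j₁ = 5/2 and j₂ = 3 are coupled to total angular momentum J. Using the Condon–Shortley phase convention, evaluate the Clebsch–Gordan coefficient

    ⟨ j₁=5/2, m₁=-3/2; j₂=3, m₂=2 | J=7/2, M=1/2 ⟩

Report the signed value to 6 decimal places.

+0.563436  (= +√(20/63))

triangle: 2!*3!*4!/10! = 288/3628800
(j±m)!: 1!*4!*5!*1!*4!*3! = 414720
prefactor² = (2J+1)*Δ*N² = 9216/35
  k=1: −1/(1!*1!*3!*4!*0!*0!) = -1/144
  k=2: +1/(2!*0!*2!*3!*1!*1!) = 1/24
Σ = 5/144  ⇒  CG² = 9216/35*5/144² = 20/63
CG = +√(20/63) = +0.563436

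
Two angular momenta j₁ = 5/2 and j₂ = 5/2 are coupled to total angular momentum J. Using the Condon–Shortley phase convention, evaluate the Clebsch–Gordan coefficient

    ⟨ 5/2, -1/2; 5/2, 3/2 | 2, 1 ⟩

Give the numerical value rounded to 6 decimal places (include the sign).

+√(1/7) = +0.377964

triangle: 3!×2!×2!/8! = 24/40320
(j±m)!: 2!×3!×4!×1!×3!×1! = 1728
prefactor² = (2J+1)×Δ×N² = 36/7
  k=2: +1/(2!×1!×1!×2!×1!×0!) = 1/4
  k=3: −1/(3!×0!×0!×1!×2!×1!) = -1/12
Σ = 1/6  ⇒  CG² = 36/7×1/6² = 1/7
CG = +√(1/7) = +0.377964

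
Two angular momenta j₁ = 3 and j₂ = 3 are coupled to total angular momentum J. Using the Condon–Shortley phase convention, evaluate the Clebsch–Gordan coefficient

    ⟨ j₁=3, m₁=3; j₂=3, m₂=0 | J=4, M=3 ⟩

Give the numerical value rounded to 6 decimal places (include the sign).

j₁+j₂−J=2  J+j₁−j₂=4  J−j₁+j₂=4  j₁+j₂+J+1=11
(j₁±m₁, j₂±m₂, J±M) = (6,0,3,3,7,1)
P² = 373248/11
sum k=0..0:
  [0] +1/288 = 1/288
S = 1/288
C² = P²·S² = 9/22 ; C = +0.639602

+0.639602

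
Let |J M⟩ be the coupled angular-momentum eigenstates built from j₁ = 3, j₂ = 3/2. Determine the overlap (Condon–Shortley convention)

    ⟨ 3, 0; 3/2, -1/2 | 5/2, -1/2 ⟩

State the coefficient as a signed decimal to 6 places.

j₁+j₂−J=2  J+j₁−j₂=4  J−j₁+j₂=1  j₁+j₂+J+1=8
(j₁±m₁, j₂±m₂, J±M) = (3,3,1,2,2,3)
P² = 216/35
sum k=0..1:
  [0] +1/12 = 1/12
  [1] −1/4 = -1/4
S = -1/6
C² = P²·S² = 6/35 ; C = -0.414039

−√(6/35) = -0.414039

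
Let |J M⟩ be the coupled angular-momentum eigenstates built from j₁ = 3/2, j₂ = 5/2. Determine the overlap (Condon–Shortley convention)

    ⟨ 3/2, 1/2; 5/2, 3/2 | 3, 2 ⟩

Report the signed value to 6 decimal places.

−√(1/12) ≈ -0.288675

j₁+j₂−J=1  J+j₁−j₂=2  J−j₁+j₂=4  j₁+j₂+J+1=8
(j₁±m₁, j₂±m₂, J±M) = (2,1,4,1,5,1)
P² = 48
sum k=0..1:
  [0] +1/24 = 1/24
  [1] −1/12 = -1/12
S = -1/24
C² = P²·S² = 1/12 ; C = -0.288675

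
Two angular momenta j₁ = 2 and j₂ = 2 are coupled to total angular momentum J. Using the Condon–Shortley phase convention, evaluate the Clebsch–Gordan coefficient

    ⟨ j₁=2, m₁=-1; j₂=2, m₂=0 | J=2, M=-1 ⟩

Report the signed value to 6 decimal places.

−√(1/14) ≈ -0.267261

√[5·2!2!2!/7! · 1!3!2!2!1!3!] = √(8/7)
  +(−1)^1/∏(1,1,2,1,0,1)! = -1/2  (running -1/2)
  +(−1)^2/∏(2,0,1,0,1,2)! = 1/4  (running -1/4)
⟨..|..⟩ = √(8/7)·(-1/4) = -0.267261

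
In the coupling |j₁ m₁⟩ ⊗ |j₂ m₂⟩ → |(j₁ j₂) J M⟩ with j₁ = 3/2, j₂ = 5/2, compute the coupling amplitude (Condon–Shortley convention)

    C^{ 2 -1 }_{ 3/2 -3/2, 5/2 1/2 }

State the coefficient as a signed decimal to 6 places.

+0.566947

√[5·2!1!3!/7! · 0!3!3!2!1!3!] = √(36/7)
  +(−1)^2/∏(2,0,1,1,0,2)! = 1/4  (running 1/4)
⟨..|..⟩ = √(36/7)·(1/4) = +0.566947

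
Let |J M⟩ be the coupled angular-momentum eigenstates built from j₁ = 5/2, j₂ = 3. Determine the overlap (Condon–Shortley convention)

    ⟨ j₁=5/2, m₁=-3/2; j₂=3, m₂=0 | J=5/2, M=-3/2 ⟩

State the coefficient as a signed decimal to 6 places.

+0.483046

j₁+j₂−J=3  J+j₁−j₂=2  J−j₁+j₂=3  j₁+j₂+J+1=9
(j₁±m₁, j₂±m₂, J±M) = (1,4,3,3,1,4)
P² = 864/35
sum k=2..3:
  [2] +1/8 = 1/8
  [3] −1/36 = -1/36
S = 7/72
C² = P²·S² = 7/30 ; C = +0.483046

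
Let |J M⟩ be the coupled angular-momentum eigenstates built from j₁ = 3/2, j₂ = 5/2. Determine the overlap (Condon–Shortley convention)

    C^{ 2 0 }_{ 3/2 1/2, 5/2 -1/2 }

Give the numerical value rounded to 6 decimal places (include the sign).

√[5·2!1!3!/7! · 2!1!2!3!2!2!] = √(8/7)
  +(−1)^0/∏(0,2,1,2,0,1)! = 1/4  (running 1/4)
  +(−1)^1/∏(1,1,0,1,1,2)! = -1/2  (running -1/4)
⟨..|..⟩ = √(8/7)·(-1/4) = -0.267261

-0.267261  (= −√(1/14))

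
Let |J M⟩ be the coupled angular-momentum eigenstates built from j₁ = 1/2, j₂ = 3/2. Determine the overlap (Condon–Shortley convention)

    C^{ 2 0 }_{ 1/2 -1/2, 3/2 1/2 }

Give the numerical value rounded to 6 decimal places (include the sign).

+0.707107  (= +√(1/2))

j₁+j₂−J=0  J+j₁−j₂=1  J−j₁+j₂=3  j₁+j₂+J+1=5
(j₁±m₁, j₂±m₂, J±M) = (0,1,2,1,2,2)
P² = 2
sum k=0..0:
  [0] +1/2 = 1/2
S = 1/2
C² = P²·S² = 1/2 ; C = +0.707107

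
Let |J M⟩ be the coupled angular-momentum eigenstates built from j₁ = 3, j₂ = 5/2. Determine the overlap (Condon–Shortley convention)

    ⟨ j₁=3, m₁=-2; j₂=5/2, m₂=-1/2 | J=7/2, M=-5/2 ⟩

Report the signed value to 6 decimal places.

j₁+j₂−J=2  J+j₁−j₂=4  J−j₁+j₂=3  j₁+j₂+J+1=10
(j₁±m₁, j₂±m₂, J±M) = (1,5,2,3,1,6)
P² = 4608/7
sum k=1..2:
  [1] −1/48 = -1/48
  [2] +1/72 = 1/72
S = -1/144
C² = P²·S² = 2/63 ; C = -0.178174

−√(2/63) ≈ -0.178174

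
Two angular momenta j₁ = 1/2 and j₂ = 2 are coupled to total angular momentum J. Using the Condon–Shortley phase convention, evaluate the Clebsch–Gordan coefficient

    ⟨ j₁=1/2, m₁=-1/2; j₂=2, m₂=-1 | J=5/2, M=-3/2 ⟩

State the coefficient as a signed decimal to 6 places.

j₁+j₂−J=0  J+j₁−j₂=1  J−j₁+j₂=4  j₁+j₂+J+1=6
(j₁±m₁, j₂±m₂, J±M) = (0,1,1,3,1,4)
P² = 144/5
sum k=0..0:
  [0] +1/6 = 1/6
S = 1/6
C² = P²·S² = 4/5 ; C = +0.894427

+0.894427  (= +√(4/5))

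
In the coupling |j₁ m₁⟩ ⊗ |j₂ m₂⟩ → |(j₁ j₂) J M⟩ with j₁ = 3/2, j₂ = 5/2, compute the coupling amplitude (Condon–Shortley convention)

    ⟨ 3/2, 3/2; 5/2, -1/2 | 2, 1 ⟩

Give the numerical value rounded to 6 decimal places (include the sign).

+√(9/28) = +0.566947

triangle: 2!·1!·3!/7! = 12/5040
(j±m)!: 3!·0!·2!·3!·3!·1! = 432
prefactor² = (2J+1)·Δ·N² = 36/7
  k=0: +1/(0!·2!·0!·2!·1!·1!) = 1/4
Σ = 1/4  ⇒  CG² = 36/7·1/4² = 9/28
CG = +√(9/28) = +0.566947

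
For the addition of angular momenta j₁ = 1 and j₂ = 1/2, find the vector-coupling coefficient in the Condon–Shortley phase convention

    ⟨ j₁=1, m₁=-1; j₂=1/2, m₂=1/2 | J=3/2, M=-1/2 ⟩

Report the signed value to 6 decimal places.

j₁+j₂−J=0  J+j₁−j₂=2  J−j₁+j₂=1  j₁+j₂+J+1=4
(j₁±m₁, j₂±m₂, J±M) = (0,2,1,0,1,2)
P² = 4/3
sum k=0..0:
  [0] +1/2 = 1/2
S = 1/2
C² = P²·S² = 1/3 ; C = +0.577350

+0.577350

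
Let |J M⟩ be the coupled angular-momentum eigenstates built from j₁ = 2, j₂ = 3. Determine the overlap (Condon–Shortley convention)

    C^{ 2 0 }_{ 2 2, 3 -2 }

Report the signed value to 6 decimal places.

√[5·3!1!3!/8! · 4!0!1!5!2!2!] = √(360/7)
  +(−1)^0/∏(0,3,0,1,1,2)! = 1/12  (running 1/12)
⟨..|..⟩ = √(360/7)·(1/12) = +0.597614

+0.597614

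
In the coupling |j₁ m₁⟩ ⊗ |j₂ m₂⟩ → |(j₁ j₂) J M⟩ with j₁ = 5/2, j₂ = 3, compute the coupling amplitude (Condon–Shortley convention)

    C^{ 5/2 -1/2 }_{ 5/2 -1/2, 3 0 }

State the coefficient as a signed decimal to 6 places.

j₁+j₂−J=3  J+j₁−j₂=2  J−j₁+j₂=3  j₁+j₂+J+1=9
(j₁±m₁, j₂±m₂, J±M) = (2,3,3,3,2,3)
P² = 216/35
sum k=1..3:
  [1] −1/8 = -1/8
  [2] +1/4 = 1/4
  [3] −1/72 = -1/72
S = 1/9
C² = P²·S² = 8/105 ; C = +0.276026

+√(8/105) ≈ +0.276026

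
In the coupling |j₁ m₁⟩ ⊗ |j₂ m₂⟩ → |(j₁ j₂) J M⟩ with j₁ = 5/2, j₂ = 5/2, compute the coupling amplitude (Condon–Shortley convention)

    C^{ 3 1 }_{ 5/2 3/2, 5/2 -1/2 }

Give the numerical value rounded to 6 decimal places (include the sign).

√[7·2!3!3!/9! · 4!1!2!3!4!2!] = √(96/5)
  +(−1)^0/∏(0,2,1,2,2,1)! = 1/8  (running 1/8)
  +(−1)^1/∏(1,1,0,1,3,2)! = -1/12  (running 1/24)
⟨..|..⟩ = √(96/5)·(1/24) = +0.182574

+0.182574  (= +√(1/30))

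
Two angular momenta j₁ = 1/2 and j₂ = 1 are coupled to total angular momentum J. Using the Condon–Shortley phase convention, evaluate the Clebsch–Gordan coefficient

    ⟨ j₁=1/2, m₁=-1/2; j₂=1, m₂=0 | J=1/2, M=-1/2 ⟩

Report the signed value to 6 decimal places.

−√(1/3) ≈ -0.577350

j₁+j₂−J=1  J+j₁−j₂=0  J−j₁+j₂=1  j₁+j₂+J+1=3
(j₁±m₁, j₂±m₂, J±M) = (0,1,1,1,0,1)
P² = 1/3
sum k=1..1:
  [1] −1/1 = -1
S = -1
C² = P²·S² = 1/3 ; C = -0.577350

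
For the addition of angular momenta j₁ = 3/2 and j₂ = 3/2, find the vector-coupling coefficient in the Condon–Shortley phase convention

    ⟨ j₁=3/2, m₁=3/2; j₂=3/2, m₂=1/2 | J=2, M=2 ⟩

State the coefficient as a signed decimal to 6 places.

+√(1/2) = +0.707107

√[5·1!2!2!/6! · 3!0!2!1!4!0!] = √(8)
  +(−1)^0/∏(0,1,0,2,2,0)! = 1/4  (running 1/4)
⟨..|..⟩ = √(8)·(1/4) = +0.707107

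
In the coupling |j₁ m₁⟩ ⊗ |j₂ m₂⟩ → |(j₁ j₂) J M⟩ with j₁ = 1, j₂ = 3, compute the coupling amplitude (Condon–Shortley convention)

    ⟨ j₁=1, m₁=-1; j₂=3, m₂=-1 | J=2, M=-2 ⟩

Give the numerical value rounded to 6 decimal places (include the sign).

+0.218218

triangle: 2!×0!×4!/7! = 48/5040
(j±m)!: 0!×2!×2!×4!×0!×4! = 2304
prefactor² = (2J+1)×Δ×N² = 768/7
  k=2: +1/(2!×0!×0!×0!×0!×4!) = 1/48
Σ = 1/48  ⇒  CG² = 768/7×1/48² = 1/21
CG = +√(1/21) = +0.218218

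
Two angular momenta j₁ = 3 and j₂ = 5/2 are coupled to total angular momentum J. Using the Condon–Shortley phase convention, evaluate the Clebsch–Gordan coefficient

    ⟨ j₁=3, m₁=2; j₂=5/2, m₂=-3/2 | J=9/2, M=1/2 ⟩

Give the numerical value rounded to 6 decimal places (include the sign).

triangle: 1!×5!×4!/11! = 2880/39916800
(j±m)!: 5!×1!×1!×4!×5!×4! = 8294400
prefactor² = (2J+1)×Δ×N² = 460800/77
  k=0: +1/(0!×1!×1!×1!×4!×3!) = 1/144
  k=1: −1/(1!×0!×0!×0!×5!×4!) = -1/2880
Σ = 19/2880  ⇒  CG² = 460800/77×19/2880² = 361/1386
CG = +√(361/1386) = +0.510355

+0.510355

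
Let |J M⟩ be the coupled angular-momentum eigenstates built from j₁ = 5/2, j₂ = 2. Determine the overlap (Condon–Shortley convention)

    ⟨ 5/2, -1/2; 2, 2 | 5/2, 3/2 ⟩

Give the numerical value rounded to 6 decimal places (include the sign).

√[6·2!3!2!/8! · 2!3!4!0!4!1!] = √(864/35)
  +(−1)^2/∏(2,0,1,2,2,0)! = 1/8  (running 1/8)
⟨..|..⟩ = √(864/35)·(1/8) = +0.621059

+0.621059  (= +√(27/70))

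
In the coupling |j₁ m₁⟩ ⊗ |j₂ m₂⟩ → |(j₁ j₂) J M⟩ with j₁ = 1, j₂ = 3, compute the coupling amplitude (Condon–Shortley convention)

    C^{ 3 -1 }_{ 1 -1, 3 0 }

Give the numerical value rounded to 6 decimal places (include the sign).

−√(1/2) ≈ -0.707107

j₁+j₂−J=1  J+j₁−j₂=1  J−j₁+j₂=5  j₁+j₂+J+1=8
(j₁±m₁, j₂±m₂, J±M) = (0,2,3,3,2,4)
P² = 72
sum k=1..1:
  [1] −1/12 = -1/12
S = -1/12
C² = P²·S² = 1/2 ; C = -0.707107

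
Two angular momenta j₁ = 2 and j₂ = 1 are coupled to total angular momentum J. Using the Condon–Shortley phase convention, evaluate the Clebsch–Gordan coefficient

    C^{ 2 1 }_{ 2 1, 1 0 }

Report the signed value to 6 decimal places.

+0.408248  (= +√(1/6))

√[5·1!3!1!/6! · 3!1!1!1!3!1!] = √(3/2)
  +(−1)^0/∏(0,1,1,1,2,0)! = 1/2  (running 1/2)
  +(−1)^1/∏(1,0,0,0,3,1)! = -1/6  (running 1/3)
⟨..|..⟩ = √(3/2)·(1/3) = +0.408248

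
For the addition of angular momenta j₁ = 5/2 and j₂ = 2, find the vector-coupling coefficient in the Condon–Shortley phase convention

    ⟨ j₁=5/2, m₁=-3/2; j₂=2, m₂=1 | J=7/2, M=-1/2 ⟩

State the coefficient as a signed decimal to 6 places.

triangle: 1!·4!·3!/9! = 144/362880
(j±m)!: 1!·4!·3!·1!·3!·4! = 20736
prefactor² = (2J+1)·Δ·N² = 2304/35
  k=0: +1/(0!·1!·4!·3!·0!·0!) = 1/144
  k=1: −1/(1!·0!·3!·2!·1!·1!) = -1/12
Σ = -11/144  ⇒  CG² = 2304/35·(-11/144)² = 121/315
CG = −√(121/315) = -0.619780

−√(121/315) = -0.619780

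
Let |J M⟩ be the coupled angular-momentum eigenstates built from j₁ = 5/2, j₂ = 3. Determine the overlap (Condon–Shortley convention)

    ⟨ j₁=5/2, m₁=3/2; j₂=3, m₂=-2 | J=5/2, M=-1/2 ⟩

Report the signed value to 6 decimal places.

+√(1/14) ≈ +0.267261

j₁+j₂−J=3  J+j₁−j₂=2  J−j₁+j₂=3  j₁+j₂+J+1=9
(j₁±m₁, j₂±m₂, J±M) = (4,1,1,5,2,3)
P² = 288/7
sum k=0..1:
  [0] +1/12 = 1/12
  [1] −1/24 = -1/24
S = 1/24
C² = P²·S² = 1/14 ; C = +0.267261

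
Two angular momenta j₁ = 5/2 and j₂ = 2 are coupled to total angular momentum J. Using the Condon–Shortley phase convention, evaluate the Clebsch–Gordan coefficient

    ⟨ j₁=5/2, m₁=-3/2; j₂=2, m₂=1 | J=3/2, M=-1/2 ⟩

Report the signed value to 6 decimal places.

+√(2/105) ≈ +0.138013

√[4·3!2!1!/7! · 1!4!3!1!1!2!] = √(96/35)
  +(−1)^2/∏(2,1,2,1,0,0)! = 1/4  (running 1/4)
  +(−1)^3/∏(3,0,1,0,1,1)! = -1/6  (running 1/12)
⟨..|..⟩ = √(96/35)·(1/12) = +0.138013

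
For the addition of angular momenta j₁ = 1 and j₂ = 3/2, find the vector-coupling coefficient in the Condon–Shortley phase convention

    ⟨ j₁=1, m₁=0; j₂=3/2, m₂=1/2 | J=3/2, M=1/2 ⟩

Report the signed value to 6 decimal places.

j₁+j₂−J=1  J+j₁−j₂=1  J−j₁+j₂=2  j₁+j₂+J+1=5
(j₁±m₁, j₂±m₂, J±M) = (1,1,2,1,2,1)
P² = 4/15
sum k=0..1:
  [0] +1/2 = 1/2
  [1] −1/1 = -1
S = -1/2
C² = P²·S² = 1/15 ; C = -0.258199

-0.258199  (= −√(1/15))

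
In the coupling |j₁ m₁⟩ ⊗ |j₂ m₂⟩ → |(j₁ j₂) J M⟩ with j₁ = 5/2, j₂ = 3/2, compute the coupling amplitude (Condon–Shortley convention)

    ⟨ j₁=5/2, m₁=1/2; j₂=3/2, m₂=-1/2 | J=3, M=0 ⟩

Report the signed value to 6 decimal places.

j₁+j₂−J=1  J+j₁−j₂=4  J−j₁+j₂=2  j₁+j₂+J+1=8
(j₁±m₁, j₂±m₂, J±M) = (3,2,1,2,3,3)
P² = 36/5
sum k=0..1:
  [0] +1/4 = 1/4
  [1] −1/12 = -1/12
S = 1/6
C² = P²·S² = 1/5 ; C = +0.447214

+0.447214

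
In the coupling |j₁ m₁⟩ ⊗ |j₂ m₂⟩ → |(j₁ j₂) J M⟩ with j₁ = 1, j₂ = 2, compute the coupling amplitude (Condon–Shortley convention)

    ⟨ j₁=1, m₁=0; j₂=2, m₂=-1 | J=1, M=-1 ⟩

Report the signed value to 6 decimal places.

j₁+j₂−J=2  J+j₁−j₂=0  J−j₁+j₂=2  j₁+j₂+J+1=5
(j₁±m₁, j₂±m₂, J±M) = (1,1,1,3,0,2)
P² = 6/5
sum k=1..1:
  [1] −1/2 = -1/2
S = -1/2
C² = P²·S² = 3/10 ; C = -0.547723

-0.547723  (= −√(3/10))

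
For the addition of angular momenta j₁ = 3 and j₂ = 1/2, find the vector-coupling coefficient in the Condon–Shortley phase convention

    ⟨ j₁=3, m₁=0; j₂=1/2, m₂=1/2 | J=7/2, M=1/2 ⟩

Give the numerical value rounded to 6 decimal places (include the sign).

√[8·0!6!1!/8! · 3!3!1!0!4!3!] = √(5184/7)
  +(−1)^0/∏(0,0,3,1,3,0)! = 1/36  (running 1/36)
⟨..|..⟩ = √(5184/7)·(1/36) = +0.755929

+√(4/7) ≈ +0.755929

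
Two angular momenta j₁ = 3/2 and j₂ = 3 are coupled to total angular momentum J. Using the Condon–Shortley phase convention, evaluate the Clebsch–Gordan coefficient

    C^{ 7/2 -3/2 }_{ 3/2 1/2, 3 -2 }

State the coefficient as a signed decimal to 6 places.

√[8·1!2!5!/9! · 2!1!1!5!2!5!] = √(6400/21)
  +(−1)^0/∏(0,1,1,1,1,4)! = 1/24  (running 1/24)
  +(−1)^1/∏(1,0,0,0,2,5)! = -1/240  (running 3/80)
⟨..|..⟩ = √(6400/21)·(3/80) = +0.654654

+0.654654  (= +√(3/7))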